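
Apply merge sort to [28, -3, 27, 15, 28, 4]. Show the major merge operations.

Divide and conquer:
  Merge [-3] + [27] -> [-3, 27]
  Merge [28] + [-3, 27] -> [-3, 27, 28]
  Merge [28] + [4] -> [4, 28]
  Merge [15] + [4, 28] -> [4, 15, 28]
  Merge [-3, 27, 28] + [4, 15, 28] -> [-3, 4, 15, 27, 28, 28]


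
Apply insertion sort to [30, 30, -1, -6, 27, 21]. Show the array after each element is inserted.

First element 30 is already 'sorted'
Insert 30: shifted 0 elements -> [30, 30, -1, -6, 27, 21]
Insert -1: shifted 2 elements -> [-1, 30, 30, -6, 27, 21]
Insert -6: shifted 3 elements -> [-6, -1, 30, 30, 27, 21]
Insert 27: shifted 2 elements -> [-6, -1, 27, 30, 30, 21]
Insert 21: shifted 3 elements -> [-6, -1, 21, 27, 30, 30]


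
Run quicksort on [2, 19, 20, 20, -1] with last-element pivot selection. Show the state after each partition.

Partition 1: pivot=-1 at index 0 -> [-1, 19, 20, 20, 2]
Partition 2: pivot=2 at index 1 -> [-1, 2, 20, 20, 19]
Partition 3: pivot=19 at index 2 -> [-1, 2, 19, 20, 20]
Partition 4: pivot=20 at index 4 -> [-1, 2, 19, 20, 20]


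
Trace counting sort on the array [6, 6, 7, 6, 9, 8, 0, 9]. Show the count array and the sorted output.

Count array: [1, 0, 0, 0, 0, 0, 3, 1, 1, 2]
(count[i] = number of elements equal to i)
Cumulative count: [1, 1, 1, 1, 1, 1, 4, 5, 6, 8]
Sorted: [0, 6, 6, 6, 7, 8, 9, 9]


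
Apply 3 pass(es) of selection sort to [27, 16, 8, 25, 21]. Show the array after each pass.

Pass 1: Select minimum 8 at index 2, swap -> [8, 16, 27, 25, 21]
Pass 2: Select minimum 16 at index 1, swap -> [8, 16, 27, 25, 21]
Pass 3: Select minimum 21 at index 4, swap -> [8, 16, 21, 25, 27]


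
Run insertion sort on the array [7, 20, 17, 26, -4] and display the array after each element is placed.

First element 7 is already 'sorted'
Insert 20: shifted 0 elements -> [7, 20, 17, 26, -4]
Insert 17: shifted 1 elements -> [7, 17, 20, 26, -4]
Insert 26: shifted 0 elements -> [7, 17, 20, 26, -4]
Insert -4: shifted 4 elements -> [-4, 7, 17, 20, 26]


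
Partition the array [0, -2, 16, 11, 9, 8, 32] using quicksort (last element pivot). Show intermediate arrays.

Partition 1: pivot=32 at index 6 -> [0, -2, 16, 11, 9, 8, 32]
Partition 2: pivot=8 at index 2 -> [0, -2, 8, 11, 9, 16, 32]
Partition 3: pivot=-2 at index 0 -> [-2, 0, 8, 11, 9, 16, 32]
Partition 4: pivot=16 at index 5 -> [-2, 0, 8, 11, 9, 16, 32]
Partition 5: pivot=9 at index 3 -> [-2, 0, 8, 9, 11, 16, 32]


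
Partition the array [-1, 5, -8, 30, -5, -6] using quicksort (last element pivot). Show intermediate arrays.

Partition 1: pivot=-6 at index 1 -> [-8, -6, -1, 30, -5, 5]
Partition 2: pivot=5 at index 4 -> [-8, -6, -1, -5, 5, 30]
Partition 3: pivot=-5 at index 2 -> [-8, -6, -5, -1, 5, 30]


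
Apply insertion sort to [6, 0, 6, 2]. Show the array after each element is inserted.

First element 6 is already 'sorted'
Insert 0: shifted 1 elements -> [0, 6, 6, 2]
Insert 6: shifted 0 elements -> [0, 6, 6, 2]
Insert 2: shifted 2 elements -> [0, 2, 6, 6]


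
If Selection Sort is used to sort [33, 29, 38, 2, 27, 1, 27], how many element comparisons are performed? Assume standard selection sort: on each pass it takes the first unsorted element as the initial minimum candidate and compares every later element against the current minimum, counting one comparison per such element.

Pass 1: scan indices 1..6 for the minimum = 6 comparison(s); min is 1, place at index 0 -> [1, 29, 38, 2, 27, 33, 27]
Pass 2: scan indices 2..6 for the minimum = 5 comparison(s); min is 2, place at index 1 -> [1, 2, 38, 29, 27, 33, 27]
Pass 3: scan indices 3..6 for the minimum = 4 comparison(s); min is 27, place at index 2 -> [1, 2, 27, 29, 38, 33, 27]
Pass 4: scan indices 4..6 for the minimum = 3 comparison(s); min is 27, place at index 3 -> [1, 2, 27, 27, 38, 33, 29]
Pass 5: scan indices 5..6 for the minimum = 2 comparison(s); min is 29, place at index 4 -> [1, 2, 27, 27, 29, 33, 38]
Pass 6: scan indices 6..6 for the minimum = 1 comparison(s); min is 33, place at index 5 -> [1, 2, 27, 27, 29, 33, 38]
Selection sort always scans the whole unsorted suffix, so the count is (n-1) + (n-2) + ... + 1 = n(n-1)/2 = 7*6/2 = 21 regardless of the input order.
Total comparisons: 6 + 5 + 4 + 3 + 2 + 1 = 21


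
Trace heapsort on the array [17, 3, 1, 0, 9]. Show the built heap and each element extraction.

Build heap: [17, 9, 1, 0, 3]
Extract 17: [9, 3, 1, 0, 17]
Extract 9: [3, 0, 1, 9, 17]
Extract 3: [1, 0, 3, 9, 17]
Extract 1: [0, 1, 3, 9, 17]


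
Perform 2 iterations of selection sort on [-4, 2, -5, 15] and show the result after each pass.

Pass 1: Select minimum -5 at index 2, swap -> [-5, 2, -4, 15]
Pass 2: Select minimum -4 at index 2, swap -> [-5, -4, 2, 15]


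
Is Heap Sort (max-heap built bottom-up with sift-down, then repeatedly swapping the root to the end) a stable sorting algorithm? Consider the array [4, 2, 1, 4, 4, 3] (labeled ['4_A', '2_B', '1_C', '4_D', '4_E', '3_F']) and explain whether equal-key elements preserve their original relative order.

Trace Heap Sort on the labeled array (the key is the number; the letter only tracks identity):
  Build max-heap: [4_A, 4_D, 3_F, 2_B, 4_E, 1_C]
  Swap root 4_A to index 5, re-heapify first 5 -> [4_D, 4_E, 3_F, 2_B, 1_C, 4_A]
  Swap root 4_D to index 4, re-heapify first 4 -> [4_E, 2_B, 3_F, 1_C, 4_D, 4_A]
  Swap root 4_E to index 3, re-heapify first 3 -> [3_F, 2_B, 1_C, 4_E, 4_D, 4_A]
  Swap root 3_F to index 2, re-heapify first 2 -> [2_B, 1_C, 3_F, 4_E, 4_D, 4_A]
  Swap root 2_B to index 1, re-heapify first 1 -> [1_C, 2_B, 3_F, 4_E, 4_D, 4_A]
Final order: [1_C, 2_B, 3_F, 4_E, 4_D, 4_A]
Equal keys:
  value 4: originally 4_A, 4_D, 4_E; after sorting 4_E, 4_D, 4_A -> order changed
Equal keys were reordered, so Heap Sort is not stable: heap construction and root-to-end swaps move elements without regard to the original order of equal keys. (One such input is enough; an unstable sort may happen to preserve order on other inputs, but it gives no guarantee.)
Answer: Not stable


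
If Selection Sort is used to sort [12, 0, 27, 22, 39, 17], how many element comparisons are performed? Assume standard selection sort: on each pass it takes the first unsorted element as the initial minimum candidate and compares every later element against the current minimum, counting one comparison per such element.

Pass 1: scan indices 1..5 for the minimum = 5 comparison(s); min is 0, place at index 0 -> [0, 12, 27, 22, 39, 17]
Pass 2: scan indices 2..5 for the minimum = 4 comparison(s); min is 12, place at index 1 -> [0, 12, 27, 22, 39, 17]
Pass 3: scan indices 3..5 for the minimum = 3 comparison(s); min is 17, place at index 2 -> [0, 12, 17, 22, 39, 27]
Pass 4: scan indices 4..5 for the minimum = 2 comparison(s); min is 22, place at index 3 -> [0, 12, 17, 22, 39, 27]
Pass 5: scan indices 5..5 for the minimum = 1 comparison(s); min is 27, place at index 4 -> [0, 12, 17, 22, 27, 39]
Selection sort always scans the whole unsorted suffix, so the count is (n-1) + (n-2) + ... + 1 = n(n-1)/2 = 6*5/2 = 15 regardless of the input order.
Total comparisons: 5 + 4 + 3 + 2 + 1 = 15


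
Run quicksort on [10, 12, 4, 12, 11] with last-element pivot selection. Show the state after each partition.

Partition 1: pivot=11 at index 2 -> [10, 4, 11, 12, 12]
Partition 2: pivot=4 at index 0 -> [4, 10, 11, 12, 12]
Partition 3: pivot=12 at index 4 -> [4, 10, 11, 12, 12]


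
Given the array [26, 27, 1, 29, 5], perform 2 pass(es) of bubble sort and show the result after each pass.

After pass 1: [26, 1, 27, 5, 29] (2 swaps)
After pass 2: [1, 26, 5, 27, 29] (2 swaps)
Total swaps: 4


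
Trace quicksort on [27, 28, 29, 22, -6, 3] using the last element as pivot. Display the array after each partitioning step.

Partition 1: pivot=3 at index 1 -> [-6, 3, 29, 22, 27, 28]
Partition 2: pivot=28 at index 4 -> [-6, 3, 22, 27, 28, 29]
Partition 3: pivot=27 at index 3 -> [-6, 3, 22, 27, 28, 29]


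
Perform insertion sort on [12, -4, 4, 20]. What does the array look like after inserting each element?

First element 12 is already 'sorted'
Insert -4: shifted 1 elements -> [-4, 12, 4, 20]
Insert 4: shifted 1 elements -> [-4, 4, 12, 20]
Insert 20: shifted 0 elements -> [-4, 4, 12, 20]


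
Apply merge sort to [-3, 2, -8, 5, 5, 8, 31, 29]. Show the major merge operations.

Divide and conquer:
  Merge [-3] + [2] -> [-3, 2]
  Merge [-8] + [5] -> [-8, 5]
  Merge [-3, 2] + [-8, 5] -> [-8, -3, 2, 5]
  Merge [5] + [8] -> [5, 8]
  Merge [31] + [29] -> [29, 31]
  Merge [5, 8] + [29, 31] -> [5, 8, 29, 31]
  Merge [-8, -3, 2, 5] + [5, 8, 29, 31] -> [-8, -3, 2, 5, 5, 8, 29, 31]


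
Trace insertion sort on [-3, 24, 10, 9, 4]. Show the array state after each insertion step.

First element -3 is already 'sorted'
Insert 24: shifted 0 elements -> [-3, 24, 10, 9, 4]
Insert 10: shifted 1 elements -> [-3, 10, 24, 9, 4]
Insert 9: shifted 2 elements -> [-3, 9, 10, 24, 4]
Insert 4: shifted 3 elements -> [-3, 4, 9, 10, 24]


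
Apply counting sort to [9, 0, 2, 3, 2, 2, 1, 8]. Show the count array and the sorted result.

Count array: [1, 1, 3, 1, 0, 0, 0, 0, 1, 1]
(count[i] = number of elements equal to i)
Cumulative count: [1, 2, 5, 6, 6, 6, 6, 6, 7, 8]
Sorted: [0, 1, 2, 2, 2, 3, 8, 9]


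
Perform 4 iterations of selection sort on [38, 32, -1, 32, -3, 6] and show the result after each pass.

Pass 1: Select minimum -3 at index 4, swap -> [-3, 32, -1, 32, 38, 6]
Pass 2: Select minimum -1 at index 2, swap -> [-3, -1, 32, 32, 38, 6]
Pass 3: Select minimum 6 at index 5, swap -> [-3, -1, 6, 32, 38, 32]
Pass 4: Select minimum 32 at index 3, swap -> [-3, -1, 6, 32, 38, 32]


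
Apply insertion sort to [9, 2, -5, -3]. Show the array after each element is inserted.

First element 9 is already 'sorted'
Insert 2: shifted 1 elements -> [2, 9, -5, -3]
Insert -5: shifted 2 elements -> [-5, 2, 9, -3]
Insert -3: shifted 2 elements -> [-5, -3, 2, 9]


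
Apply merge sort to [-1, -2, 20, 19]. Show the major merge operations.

Divide and conquer:
  Merge [-1] + [-2] -> [-2, -1]
  Merge [20] + [19] -> [19, 20]
  Merge [-2, -1] + [19, 20] -> [-2, -1, 19, 20]


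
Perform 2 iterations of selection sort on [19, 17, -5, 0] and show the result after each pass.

Pass 1: Select minimum -5 at index 2, swap -> [-5, 17, 19, 0]
Pass 2: Select minimum 0 at index 3, swap -> [-5, 0, 19, 17]


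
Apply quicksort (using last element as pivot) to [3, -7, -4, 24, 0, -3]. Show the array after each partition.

Partition 1: pivot=-3 at index 2 -> [-7, -4, -3, 24, 0, 3]
Partition 2: pivot=-4 at index 1 -> [-7, -4, -3, 24, 0, 3]
Partition 3: pivot=3 at index 4 -> [-7, -4, -3, 0, 3, 24]


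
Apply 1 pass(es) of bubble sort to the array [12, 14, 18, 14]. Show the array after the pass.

After pass 1: [12, 14, 14, 18] (1 swaps)
Total swaps: 1


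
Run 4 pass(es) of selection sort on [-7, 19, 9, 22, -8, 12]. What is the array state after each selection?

Pass 1: Select minimum -8 at index 4, swap -> [-8, 19, 9, 22, -7, 12]
Pass 2: Select minimum -7 at index 4, swap -> [-8, -7, 9, 22, 19, 12]
Pass 3: Select minimum 9 at index 2, swap -> [-8, -7, 9, 22, 19, 12]
Pass 4: Select minimum 12 at index 5, swap -> [-8, -7, 9, 12, 19, 22]


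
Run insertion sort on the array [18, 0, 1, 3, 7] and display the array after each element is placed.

First element 18 is already 'sorted'
Insert 0: shifted 1 elements -> [0, 18, 1, 3, 7]
Insert 1: shifted 1 elements -> [0, 1, 18, 3, 7]
Insert 3: shifted 1 elements -> [0, 1, 3, 18, 7]
Insert 7: shifted 1 elements -> [0, 1, 3, 7, 18]


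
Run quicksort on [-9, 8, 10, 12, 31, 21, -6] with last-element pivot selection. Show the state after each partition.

Partition 1: pivot=-6 at index 1 -> [-9, -6, 10, 12, 31, 21, 8]
Partition 2: pivot=8 at index 2 -> [-9, -6, 8, 12, 31, 21, 10]
Partition 3: pivot=10 at index 3 -> [-9, -6, 8, 10, 31, 21, 12]
Partition 4: pivot=12 at index 4 -> [-9, -6, 8, 10, 12, 21, 31]
Partition 5: pivot=31 at index 6 -> [-9, -6, 8, 10, 12, 21, 31]


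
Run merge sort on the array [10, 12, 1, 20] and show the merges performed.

Divide and conquer:
  Merge [10] + [12] -> [10, 12]
  Merge [1] + [20] -> [1, 20]
  Merge [10, 12] + [1, 20] -> [1, 10, 12, 20]


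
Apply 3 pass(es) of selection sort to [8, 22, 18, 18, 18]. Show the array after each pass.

Pass 1: Select minimum 8 at index 0, swap -> [8, 22, 18, 18, 18]
Pass 2: Select minimum 18 at index 2, swap -> [8, 18, 22, 18, 18]
Pass 3: Select minimum 18 at index 3, swap -> [8, 18, 18, 22, 18]


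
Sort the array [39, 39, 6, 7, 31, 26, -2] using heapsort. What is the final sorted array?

Build heap: [39, 39, 26, 7, 31, 6, -2]
Extract 39: [39, 31, 26, 7, -2, 6, 39]
Extract 39: [31, 7, 26, 6, -2, 39, 39]
Extract 31: [26, 7, -2, 6, 31, 39, 39]
Extract 26: [7, 6, -2, 26, 31, 39, 39]
Extract 7: [6, -2, 7, 26, 31, 39, 39]
Extract 6: [-2, 6, 7, 26, 31, 39, 39]


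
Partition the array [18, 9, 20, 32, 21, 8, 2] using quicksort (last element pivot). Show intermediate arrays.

Partition 1: pivot=2 at index 0 -> [2, 9, 20, 32, 21, 8, 18]
Partition 2: pivot=18 at index 3 -> [2, 9, 8, 18, 21, 20, 32]
Partition 3: pivot=8 at index 1 -> [2, 8, 9, 18, 21, 20, 32]
Partition 4: pivot=32 at index 6 -> [2, 8, 9, 18, 21, 20, 32]
Partition 5: pivot=20 at index 4 -> [2, 8, 9, 18, 20, 21, 32]


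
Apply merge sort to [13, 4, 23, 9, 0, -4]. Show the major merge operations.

Divide and conquer:
  Merge [4] + [23] -> [4, 23]
  Merge [13] + [4, 23] -> [4, 13, 23]
  Merge [0] + [-4] -> [-4, 0]
  Merge [9] + [-4, 0] -> [-4, 0, 9]
  Merge [4, 13, 23] + [-4, 0, 9] -> [-4, 0, 4, 9, 13, 23]


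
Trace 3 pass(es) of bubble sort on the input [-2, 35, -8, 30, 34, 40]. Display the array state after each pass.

After pass 1: [-2, -8, 30, 34, 35, 40] (3 swaps)
After pass 2: [-8, -2, 30, 34, 35, 40] (1 swaps)
After pass 3: [-8, -2, 30, 34, 35, 40] (0 swaps)
Total swaps: 4


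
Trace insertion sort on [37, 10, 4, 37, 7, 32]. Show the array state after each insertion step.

First element 37 is already 'sorted'
Insert 10: shifted 1 elements -> [10, 37, 4, 37, 7, 32]
Insert 4: shifted 2 elements -> [4, 10, 37, 37, 7, 32]
Insert 37: shifted 0 elements -> [4, 10, 37, 37, 7, 32]
Insert 7: shifted 3 elements -> [4, 7, 10, 37, 37, 32]
Insert 32: shifted 2 elements -> [4, 7, 10, 32, 37, 37]


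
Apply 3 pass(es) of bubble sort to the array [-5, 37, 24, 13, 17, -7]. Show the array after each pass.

After pass 1: [-5, 24, 13, 17, -7, 37] (4 swaps)
After pass 2: [-5, 13, 17, -7, 24, 37] (3 swaps)
After pass 3: [-5, 13, -7, 17, 24, 37] (1 swaps)
Total swaps: 8


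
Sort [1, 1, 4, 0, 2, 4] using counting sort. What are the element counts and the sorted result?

Count array: [1, 2, 1, 0, 2]
(count[i] = number of elements equal to i)
Cumulative count: [1, 3, 4, 4, 6]
Sorted: [0, 1, 1, 2, 4, 4]


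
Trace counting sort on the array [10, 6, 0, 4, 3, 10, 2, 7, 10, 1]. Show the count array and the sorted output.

Count array: [1, 1, 1, 1, 1, 0, 1, 1, 0, 0, 3]
(count[i] = number of elements equal to i)
Cumulative count: [1, 2, 3, 4, 5, 5, 6, 7, 7, 7, 10]
Sorted: [0, 1, 2, 3, 4, 6, 7, 10, 10, 10]


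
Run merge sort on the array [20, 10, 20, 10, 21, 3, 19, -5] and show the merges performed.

Divide and conquer:
  Merge [20] + [10] -> [10, 20]
  Merge [20] + [10] -> [10, 20]
  Merge [10, 20] + [10, 20] -> [10, 10, 20, 20]
  Merge [21] + [3] -> [3, 21]
  Merge [19] + [-5] -> [-5, 19]
  Merge [3, 21] + [-5, 19] -> [-5, 3, 19, 21]
  Merge [10, 10, 20, 20] + [-5, 3, 19, 21] -> [-5, 3, 10, 10, 19, 20, 20, 21]


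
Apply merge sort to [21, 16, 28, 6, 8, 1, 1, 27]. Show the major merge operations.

Divide and conquer:
  Merge [21] + [16] -> [16, 21]
  Merge [28] + [6] -> [6, 28]
  Merge [16, 21] + [6, 28] -> [6, 16, 21, 28]
  Merge [8] + [1] -> [1, 8]
  Merge [1] + [27] -> [1, 27]
  Merge [1, 8] + [1, 27] -> [1, 1, 8, 27]
  Merge [6, 16, 21, 28] + [1, 1, 8, 27] -> [1, 1, 6, 8, 16, 21, 27, 28]


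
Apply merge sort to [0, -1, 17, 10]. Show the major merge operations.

Divide and conquer:
  Merge [0] + [-1] -> [-1, 0]
  Merge [17] + [10] -> [10, 17]
  Merge [-1, 0] + [10, 17] -> [-1, 0, 10, 17]


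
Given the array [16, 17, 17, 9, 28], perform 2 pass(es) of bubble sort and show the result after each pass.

After pass 1: [16, 17, 9, 17, 28] (1 swaps)
After pass 2: [16, 9, 17, 17, 28] (1 swaps)
Total swaps: 2


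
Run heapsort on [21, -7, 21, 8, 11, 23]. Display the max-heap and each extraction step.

Build heap: [23, 11, 21, 8, -7, 21]
Extract 23: [21, 11, 21, 8, -7, 23]
Extract 21: [21, 11, -7, 8, 21, 23]
Extract 21: [11, 8, -7, 21, 21, 23]
Extract 11: [8, -7, 11, 21, 21, 23]
Extract 8: [-7, 8, 11, 21, 21, 23]


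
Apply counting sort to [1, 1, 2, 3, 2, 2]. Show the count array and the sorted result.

Count array: [0, 2, 3, 1]
(count[i] = number of elements equal to i)
Cumulative count: [0, 2, 5, 6]
Sorted: [1, 1, 2, 2, 2, 3]


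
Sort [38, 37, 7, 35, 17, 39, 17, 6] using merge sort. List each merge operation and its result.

Divide and conquer:
  Merge [38] + [37] -> [37, 38]
  Merge [7] + [35] -> [7, 35]
  Merge [37, 38] + [7, 35] -> [7, 35, 37, 38]
  Merge [17] + [39] -> [17, 39]
  Merge [17] + [6] -> [6, 17]
  Merge [17, 39] + [6, 17] -> [6, 17, 17, 39]
  Merge [7, 35, 37, 38] + [6, 17, 17, 39] -> [6, 7, 17, 17, 35, 37, 38, 39]


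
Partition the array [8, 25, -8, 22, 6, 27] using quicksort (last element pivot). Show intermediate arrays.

Partition 1: pivot=27 at index 5 -> [8, 25, -8, 22, 6, 27]
Partition 2: pivot=6 at index 1 -> [-8, 6, 8, 22, 25, 27]
Partition 3: pivot=25 at index 4 -> [-8, 6, 8, 22, 25, 27]
Partition 4: pivot=22 at index 3 -> [-8, 6, 8, 22, 25, 27]


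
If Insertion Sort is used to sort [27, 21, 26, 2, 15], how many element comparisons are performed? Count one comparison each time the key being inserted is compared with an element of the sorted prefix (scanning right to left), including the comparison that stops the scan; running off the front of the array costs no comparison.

Insert 21: 27 > 21 (shift), reached front = 1 comparison(s) -> [21, 27, 26, 2, 15]
Insert 26: 27 > 26 (shift), 21 <= 26 (stop) = 2 comparison(s) -> [21, 26, 27, 2, 15]
Insert 2: 27 > 2 (shift), 26 > 2 (shift), 21 > 2 (shift), reached front = 3 comparison(s) -> [2, 21, 26, 27, 15]
Insert 15: 27 > 15 (shift), 26 > 15 (shift), 21 > 15 (shift), 2 <= 15 (stop) = 4 comparison(s) -> [2, 15, 21, 26, 27]
Total comparisons: 1 + 2 + 3 + 4 = 10


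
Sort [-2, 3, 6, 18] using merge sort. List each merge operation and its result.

Divide and conquer:
  Merge [-2] + [3] -> [-2, 3]
  Merge [6] + [18] -> [6, 18]
  Merge [-2, 3] + [6, 18] -> [-2, 3, 6, 18]


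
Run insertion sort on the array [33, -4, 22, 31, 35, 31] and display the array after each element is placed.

First element 33 is already 'sorted'
Insert -4: shifted 1 elements -> [-4, 33, 22, 31, 35, 31]
Insert 22: shifted 1 elements -> [-4, 22, 33, 31, 35, 31]
Insert 31: shifted 1 elements -> [-4, 22, 31, 33, 35, 31]
Insert 35: shifted 0 elements -> [-4, 22, 31, 33, 35, 31]
Insert 31: shifted 2 elements -> [-4, 22, 31, 31, 33, 35]


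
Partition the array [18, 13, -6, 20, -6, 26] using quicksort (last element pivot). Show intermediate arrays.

Partition 1: pivot=26 at index 5 -> [18, 13, -6, 20, -6, 26]
Partition 2: pivot=-6 at index 1 -> [-6, -6, 18, 20, 13, 26]
Partition 3: pivot=13 at index 2 -> [-6, -6, 13, 20, 18, 26]
Partition 4: pivot=18 at index 3 -> [-6, -6, 13, 18, 20, 26]


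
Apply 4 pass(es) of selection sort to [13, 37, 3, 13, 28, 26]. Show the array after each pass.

Pass 1: Select minimum 3 at index 2, swap -> [3, 37, 13, 13, 28, 26]
Pass 2: Select minimum 13 at index 2, swap -> [3, 13, 37, 13, 28, 26]
Pass 3: Select minimum 13 at index 3, swap -> [3, 13, 13, 37, 28, 26]
Pass 4: Select minimum 26 at index 5, swap -> [3, 13, 13, 26, 28, 37]


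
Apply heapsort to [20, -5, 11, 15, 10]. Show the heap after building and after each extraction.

Build heap: [20, 15, 11, -5, 10]
Extract 20: [15, 10, 11, -5, 20]
Extract 15: [11, 10, -5, 15, 20]
Extract 11: [10, -5, 11, 15, 20]
Extract 10: [-5, 10, 11, 15, 20]


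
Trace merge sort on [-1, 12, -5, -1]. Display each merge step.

Divide and conquer:
  Merge [-1] + [12] -> [-1, 12]
  Merge [-5] + [-1] -> [-5, -1]
  Merge [-1, 12] + [-5, -1] -> [-5, -1, -1, 12]


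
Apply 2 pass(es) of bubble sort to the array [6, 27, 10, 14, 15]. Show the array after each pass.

After pass 1: [6, 10, 14, 15, 27] (3 swaps)
After pass 2: [6, 10, 14, 15, 27] (0 swaps)
Total swaps: 3


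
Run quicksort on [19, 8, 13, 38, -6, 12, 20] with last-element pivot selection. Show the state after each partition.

Partition 1: pivot=20 at index 5 -> [19, 8, 13, -6, 12, 20, 38]
Partition 2: pivot=12 at index 2 -> [8, -6, 12, 19, 13, 20, 38]
Partition 3: pivot=-6 at index 0 -> [-6, 8, 12, 19, 13, 20, 38]
Partition 4: pivot=13 at index 3 -> [-6, 8, 12, 13, 19, 20, 38]


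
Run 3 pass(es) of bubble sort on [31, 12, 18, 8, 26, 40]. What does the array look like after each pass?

After pass 1: [12, 18, 8, 26, 31, 40] (4 swaps)
After pass 2: [12, 8, 18, 26, 31, 40] (1 swaps)
After pass 3: [8, 12, 18, 26, 31, 40] (1 swaps)
Total swaps: 6


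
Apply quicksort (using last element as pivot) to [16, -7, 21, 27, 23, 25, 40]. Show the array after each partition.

Partition 1: pivot=40 at index 6 -> [16, -7, 21, 27, 23, 25, 40]
Partition 2: pivot=25 at index 4 -> [16, -7, 21, 23, 25, 27, 40]
Partition 3: pivot=23 at index 3 -> [16, -7, 21, 23, 25, 27, 40]
Partition 4: pivot=21 at index 2 -> [16, -7, 21, 23, 25, 27, 40]
Partition 5: pivot=-7 at index 0 -> [-7, 16, 21, 23, 25, 27, 40]


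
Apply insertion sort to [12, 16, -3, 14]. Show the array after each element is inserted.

First element 12 is already 'sorted'
Insert 16: shifted 0 elements -> [12, 16, -3, 14]
Insert -3: shifted 2 elements -> [-3, 12, 16, 14]
Insert 14: shifted 1 elements -> [-3, 12, 14, 16]


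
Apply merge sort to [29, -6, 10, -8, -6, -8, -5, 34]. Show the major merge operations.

Divide and conquer:
  Merge [29] + [-6] -> [-6, 29]
  Merge [10] + [-8] -> [-8, 10]
  Merge [-6, 29] + [-8, 10] -> [-8, -6, 10, 29]
  Merge [-6] + [-8] -> [-8, -6]
  Merge [-5] + [34] -> [-5, 34]
  Merge [-8, -6] + [-5, 34] -> [-8, -6, -5, 34]
  Merge [-8, -6, 10, 29] + [-8, -6, -5, 34] -> [-8, -8, -6, -6, -5, 10, 29, 34]


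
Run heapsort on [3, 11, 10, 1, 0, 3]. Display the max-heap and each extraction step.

Build heap: [11, 3, 10, 1, 0, 3]
Extract 11: [10, 3, 3, 1, 0, 11]
Extract 10: [3, 1, 3, 0, 10, 11]
Extract 3: [3, 1, 0, 3, 10, 11]
Extract 3: [1, 0, 3, 3, 10, 11]
Extract 1: [0, 1, 3, 3, 10, 11]


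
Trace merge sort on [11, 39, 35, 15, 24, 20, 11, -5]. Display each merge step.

Divide and conquer:
  Merge [11] + [39] -> [11, 39]
  Merge [35] + [15] -> [15, 35]
  Merge [11, 39] + [15, 35] -> [11, 15, 35, 39]
  Merge [24] + [20] -> [20, 24]
  Merge [11] + [-5] -> [-5, 11]
  Merge [20, 24] + [-5, 11] -> [-5, 11, 20, 24]
  Merge [11, 15, 35, 39] + [-5, 11, 20, 24] -> [-5, 11, 11, 15, 20, 24, 35, 39]


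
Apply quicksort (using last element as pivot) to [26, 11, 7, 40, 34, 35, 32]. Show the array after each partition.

Partition 1: pivot=32 at index 3 -> [26, 11, 7, 32, 34, 35, 40]
Partition 2: pivot=7 at index 0 -> [7, 11, 26, 32, 34, 35, 40]
Partition 3: pivot=26 at index 2 -> [7, 11, 26, 32, 34, 35, 40]
Partition 4: pivot=40 at index 6 -> [7, 11, 26, 32, 34, 35, 40]
Partition 5: pivot=35 at index 5 -> [7, 11, 26, 32, 34, 35, 40]


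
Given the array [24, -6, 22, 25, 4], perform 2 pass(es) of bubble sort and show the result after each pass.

After pass 1: [-6, 22, 24, 4, 25] (3 swaps)
After pass 2: [-6, 22, 4, 24, 25] (1 swaps)
Total swaps: 4


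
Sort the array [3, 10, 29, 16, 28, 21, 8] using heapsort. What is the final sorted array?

Build heap: [29, 28, 21, 16, 10, 3, 8]
Extract 29: [28, 16, 21, 8, 10, 3, 29]
Extract 28: [21, 16, 3, 8, 10, 28, 29]
Extract 21: [16, 10, 3, 8, 21, 28, 29]
Extract 16: [10, 8, 3, 16, 21, 28, 29]
Extract 10: [8, 3, 10, 16, 21, 28, 29]
Extract 8: [3, 8, 10, 16, 21, 28, 29]


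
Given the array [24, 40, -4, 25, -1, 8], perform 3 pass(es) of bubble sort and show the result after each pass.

After pass 1: [24, -4, 25, -1, 8, 40] (4 swaps)
After pass 2: [-4, 24, -1, 8, 25, 40] (3 swaps)
After pass 3: [-4, -1, 8, 24, 25, 40] (2 swaps)
Total swaps: 9


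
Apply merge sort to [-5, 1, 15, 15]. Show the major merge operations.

Divide and conquer:
  Merge [-5] + [1] -> [-5, 1]
  Merge [15] + [15] -> [15, 15]
  Merge [-5, 1] + [15, 15] -> [-5, 1, 15, 15]


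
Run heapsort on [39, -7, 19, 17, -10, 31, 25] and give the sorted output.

Build heap: [39, 17, 31, -7, -10, 19, 25]
Extract 39: [31, 17, 25, -7, -10, 19, 39]
Extract 31: [25, 17, 19, -7, -10, 31, 39]
Extract 25: [19, 17, -10, -7, 25, 31, 39]
Extract 19: [17, -7, -10, 19, 25, 31, 39]
Extract 17: [-7, -10, 17, 19, 25, 31, 39]
Extract -7: [-10, -7, 17, 19, 25, 31, 39]


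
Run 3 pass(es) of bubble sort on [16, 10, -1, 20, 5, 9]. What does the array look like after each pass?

After pass 1: [10, -1, 16, 5, 9, 20] (4 swaps)
After pass 2: [-1, 10, 5, 9, 16, 20] (3 swaps)
After pass 3: [-1, 5, 9, 10, 16, 20] (2 swaps)
Total swaps: 9


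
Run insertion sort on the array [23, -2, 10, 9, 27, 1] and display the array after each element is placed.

First element 23 is already 'sorted'
Insert -2: shifted 1 elements -> [-2, 23, 10, 9, 27, 1]
Insert 10: shifted 1 elements -> [-2, 10, 23, 9, 27, 1]
Insert 9: shifted 2 elements -> [-2, 9, 10, 23, 27, 1]
Insert 27: shifted 0 elements -> [-2, 9, 10, 23, 27, 1]
Insert 1: shifted 4 elements -> [-2, 1, 9, 10, 23, 27]


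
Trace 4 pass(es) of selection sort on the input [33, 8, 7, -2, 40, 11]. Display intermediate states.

Pass 1: Select minimum -2 at index 3, swap -> [-2, 8, 7, 33, 40, 11]
Pass 2: Select minimum 7 at index 2, swap -> [-2, 7, 8, 33, 40, 11]
Pass 3: Select minimum 8 at index 2, swap -> [-2, 7, 8, 33, 40, 11]
Pass 4: Select minimum 11 at index 5, swap -> [-2, 7, 8, 11, 40, 33]


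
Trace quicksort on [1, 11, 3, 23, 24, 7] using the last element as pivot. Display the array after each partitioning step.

Partition 1: pivot=7 at index 2 -> [1, 3, 7, 23, 24, 11]
Partition 2: pivot=3 at index 1 -> [1, 3, 7, 23, 24, 11]
Partition 3: pivot=11 at index 3 -> [1, 3, 7, 11, 24, 23]
Partition 4: pivot=23 at index 4 -> [1, 3, 7, 11, 23, 24]


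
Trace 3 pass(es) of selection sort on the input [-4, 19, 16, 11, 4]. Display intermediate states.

Pass 1: Select minimum -4 at index 0, swap -> [-4, 19, 16, 11, 4]
Pass 2: Select minimum 4 at index 4, swap -> [-4, 4, 16, 11, 19]
Pass 3: Select minimum 11 at index 3, swap -> [-4, 4, 11, 16, 19]


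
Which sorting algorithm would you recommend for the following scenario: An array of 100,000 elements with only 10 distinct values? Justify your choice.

Best choice: 3-way quicksort or Counting sort
Reason: 3-way (Dutch national flag) partitioning groups every copy of the pivot together, so with only d=10 distinct keys quicksort finishes in O(n log d) expected time, which is effectively linear; counting sort runs in O(n + k) where k is the size of the key range (not the number of distinct values), so it is linear when the 10 values are integers drawn from a small known range


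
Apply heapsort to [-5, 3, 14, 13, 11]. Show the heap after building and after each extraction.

Build heap: [14, 13, -5, 3, 11]
Extract 14: [13, 11, -5, 3, 14]
Extract 13: [11, 3, -5, 13, 14]
Extract 11: [3, -5, 11, 13, 14]
Extract 3: [-5, 3, 11, 13, 14]


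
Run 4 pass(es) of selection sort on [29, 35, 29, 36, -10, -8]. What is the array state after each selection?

Pass 1: Select minimum -10 at index 4, swap -> [-10, 35, 29, 36, 29, -8]
Pass 2: Select minimum -8 at index 5, swap -> [-10, -8, 29, 36, 29, 35]
Pass 3: Select minimum 29 at index 2, swap -> [-10, -8, 29, 36, 29, 35]
Pass 4: Select minimum 29 at index 4, swap -> [-10, -8, 29, 29, 36, 35]


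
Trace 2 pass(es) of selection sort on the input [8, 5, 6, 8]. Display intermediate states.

Pass 1: Select minimum 5 at index 1, swap -> [5, 8, 6, 8]
Pass 2: Select minimum 6 at index 2, swap -> [5, 6, 8, 8]


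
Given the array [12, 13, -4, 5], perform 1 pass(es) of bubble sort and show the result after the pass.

After pass 1: [12, -4, 5, 13] (2 swaps)
Total swaps: 2


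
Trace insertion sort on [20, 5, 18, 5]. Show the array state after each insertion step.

First element 20 is already 'sorted'
Insert 5: shifted 1 elements -> [5, 20, 18, 5]
Insert 18: shifted 1 elements -> [5, 18, 20, 5]
Insert 5: shifted 2 elements -> [5, 5, 18, 20]


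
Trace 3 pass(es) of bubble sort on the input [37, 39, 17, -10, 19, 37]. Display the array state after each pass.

After pass 1: [37, 17, -10, 19, 37, 39] (4 swaps)
After pass 2: [17, -10, 19, 37, 37, 39] (3 swaps)
After pass 3: [-10, 17, 19, 37, 37, 39] (1 swaps)
Total swaps: 8


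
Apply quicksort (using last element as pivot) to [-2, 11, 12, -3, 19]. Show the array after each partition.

Partition 1: pivot=19 at index 4 -> [-2, 11, 12, -3, 19]
Partition 2: pivot=-3 at index 0 -> [-3, 11, 12, -2, 19]
Partition 3: pivot=-2 at index 1 -> [-3, -2, 12, 11, 19]
Partition 4: pivot=11 at index 2 -> [-3, -2, 11, 12, 19]


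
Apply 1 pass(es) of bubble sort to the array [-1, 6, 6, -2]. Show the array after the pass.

After pass 1: [-1, 6, -2, 6] (1 swaps)
Total swaps: 1


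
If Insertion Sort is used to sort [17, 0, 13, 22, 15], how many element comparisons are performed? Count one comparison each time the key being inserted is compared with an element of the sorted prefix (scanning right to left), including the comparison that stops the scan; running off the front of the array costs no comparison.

Insert 0: 17 > 0 (shift), reached front = 1 comparison(s) -> [0, 17, 13, 22, 15]
Insert 13: 17 > 13 (shift), 0 <= 13 (stop) = 2 comparison(s) -> [0, 13, 17, 22, 15]
Insert 22: 17 <= 22 (stop) = 1 comparison(s) -> [0, 13, 17, 22, 15]
Insert 15: 22 > 15 (shift), 17 > 15 (shift), 13 <= 15 (stop) = 3 comparison(s) -> [0, 13, 15, 17, 22]
Total comparisons: 1 + 2 + 1 + 3 = 7


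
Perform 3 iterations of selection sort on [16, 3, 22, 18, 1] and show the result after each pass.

Pass 1: Select minimum 1 at index 4, swap -> [1, 3, 22, 18, 16]
Pass 2: Select minimum 3 at index 1, swap -> [1, 3, 22, 18, 16]
Pass 3: Select minimum 16 at index 4, swap -> [1, 3, 16, 18, 22]


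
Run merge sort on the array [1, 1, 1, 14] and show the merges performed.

Divide and conquer:
  Merge [1] + [1] -> [1, 1]
  Merge [1] + [14] -> [1, 14]
  Merge [1, 1] + [1, 14] -> [1, 1, 1, 14]


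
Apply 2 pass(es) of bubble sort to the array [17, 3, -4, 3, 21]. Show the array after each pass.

After pass 1: [3, -4, 3, 17, 21] (3 swaps)
After pass 2: [-4, 3, 3, 17, 21] (1 swaps)
Total swaps: 4


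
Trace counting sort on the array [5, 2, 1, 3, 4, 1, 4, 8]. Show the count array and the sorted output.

Count array: [0, 2, 1, 1, 2, 1, 0, 0, 1]
(count[i] = number of elements equal to i)
Cumulative count: [0, 2, 3, 4, 6, 7, 7, 7, 8]
Sorted: [1, 1, 2, 3, 4, 4, 5, 8]


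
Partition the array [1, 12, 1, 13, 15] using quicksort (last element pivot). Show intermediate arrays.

Partition 1: pivot=15 at index 4 -> [1, 12, 1, 13, 15]
Partition 2: pivot=13 at index 3 -> [1, 12, 1, 13, 15]
Partition 3: pivot=1 at index 1 -> [1, 1, 12, 13, 15]


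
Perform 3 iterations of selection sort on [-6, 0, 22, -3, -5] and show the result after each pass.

Pass 1: Select minimum -6 at index 0, swap -> [-6, 0, 22, -3, -5]
Pass 2: Select minimum -5 at index 4, swap -> [-6, -5, 22, -3, 0]
Pass 3: Select minimum -3 at index 3, swap -> [-6, -5, -3, 22, 0]


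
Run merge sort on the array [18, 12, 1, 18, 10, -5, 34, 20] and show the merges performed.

Divide and conquer:
  Merge [18] + [12] -> [12, 18]
  Merge [1] + [18] -> [1, 18]
  Merge [12, 18] + [1, 18] -> [1, 12, 18, 18]
  Merge [10] + [-5] -> [-5, 10]
  Merge [34] + [20] -> [20, 34]
  Merge [-5, 10] + [20, 34] -> [-5, 10, 20, 34]
  Merge [1, 12, 18, 18] + [-5, 10, 20, 34] -> [-5, 1, 10, 12, 18, 18, 20, 34]


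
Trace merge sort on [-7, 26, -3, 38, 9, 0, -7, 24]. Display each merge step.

Divide and conquer:
  Merge [-7] + [26] -> [-7, 26]
  Merge [-3] + [38] -> [-3, 38]
  Merge [-7, 26] + [-3, 38] -> [-7, -3, 26, 38]
  Merge [9] + [0] -> [0, 9]
  Merge [-7] + [24] -> [-7, 24]
  Merge [0, 9] + [-7, 24] -> [-7, 0, 9, 24]
  Merge [-7, -3, 26, 38] + [-7, 0, 9, 24] -> [-7, -7, -3, 0, 9, 24, 26, 38]


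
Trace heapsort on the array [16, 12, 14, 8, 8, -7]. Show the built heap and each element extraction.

Build heap: [16, 12, 14, 8, 8, -7]
Extract 16: [14, 12, -7, 8, 8, 16]
Extract 14: [12, 8, -7, 8, 14, 16]
Extract 12: [8, 8, -7, 12, 14, 16]
Extract 8: [8, -7, 8, 12, 14, 16]
Extract 8: [-7, 8, 8, 12, 14, 16]


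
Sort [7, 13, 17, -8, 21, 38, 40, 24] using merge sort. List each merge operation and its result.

Divide and conquer:
  Merge [7] + [13] -> [7, 13]
  Merge [17] + [-8] -> [-8, 17]
  Merge [7, 13] + [-8, 17] -> [-8, 7, 13, 17]
  Merge [21] + [38] -> [21, 38]
  Merge [40] + [24] -> [24, 40]
  Merge [21, 38] + [24, 40] -> [21, 24, 38, 40]
  Merge [-8, 7, 13, 17] + [21, 24, 38, 40] -> [-8, 7, 13, 17, 21, 24, 38, 40]


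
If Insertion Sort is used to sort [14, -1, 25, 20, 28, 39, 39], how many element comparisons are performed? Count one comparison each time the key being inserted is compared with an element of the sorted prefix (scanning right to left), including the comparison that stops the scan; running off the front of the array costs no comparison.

Insert -1: 14 > -1 (shift), reached front = 1 comparison(s) -> [-1, 14, 25, 20, 28, 39, 39]
Insert 25: 14 <= 25 (stop) = 1 comparison(s) -> [-1, 14, 25, 20, 28, 39, 39]
Insert 20: 25 > 20 (shift), 14 <= 20 (stop) = 2 comparison(s) -> [-1, 14, 20, 25, 28, 39, 39]
Insert 28: 25 <= 28 (stop) = 1 comparison(s) -> [-1, 14, 20, 25, 28, 39, 39]
Insert 39: 28 <= 39 (stop) = 1 comparison(s) -> [-1, 14, 20, 25, 28, 39, 39]
Insert 39: 39 <= 39 (stop) = 1 comparison(s) -> [-1, 14, 20, 25, 28, 39, 39]
Total comparisons: 1 + 1 + 2 + 1 + 1 + 1 = 7


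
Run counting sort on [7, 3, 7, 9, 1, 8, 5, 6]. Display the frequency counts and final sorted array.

Count array: [0, 1, 0, 1, 0, 1, 1, 2, 1, 1]
(count[i] = number of elements equal to i)
Cumulative count: [0, 1, 1, 2, 2, 3, 4, 6, 7, 8]
Sorted: [1, 3, 5, 6, 7, 7, 8, 9]


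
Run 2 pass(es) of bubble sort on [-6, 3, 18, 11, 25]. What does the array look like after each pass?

After pass 1: [-6, 3, 11, 18, 25] (1 swaps)
After pass 2: [-6, 3, 11, 18, 25] (0 swaps)
Total swaps: 1


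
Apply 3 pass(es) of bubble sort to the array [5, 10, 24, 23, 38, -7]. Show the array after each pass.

After pass 1: [5, 10, 23, 24, -7, 38] (2 swaps)
After pass 2: [5, 10, 23, -7, 24, 38] (1 swaps)
After pass 3: [5, 10, -7, 23, 24, 38] (1 swaps)
Total swaps: 4


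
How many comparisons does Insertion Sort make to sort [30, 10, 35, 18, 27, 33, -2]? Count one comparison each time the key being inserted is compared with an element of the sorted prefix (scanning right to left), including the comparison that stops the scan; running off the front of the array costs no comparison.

Insert 10: 30 > 10 (shift), reached front = 1 comparison(s) -> [10, 30, 35, 18, 27, 33, -2]
Insert 35: 30 <= 35 (stop) = 1 comparison(s) -> [10, 30, 35, 18, 27, 33, -2]
Insert 18: 35 > 18 (shift), 30 > 18 (shift), 10 <= 18 (stop) = 3 comparison(s) -> [10, 18, 30, 35, 27, 33, -2]
Insert 27: 35 > 27 (shift), 30 > 27 (shift), 18 <= 27 (stop) = 3 comparison(s) -> [10, 18, 27, 30, 35, 33, -2]
Insert 33: 35 > 33 (shift), 30 <= 33 (stop) = 2 comparison(s) -> [10, 18, 27, 30, 33, 35, -2]
Insert -2: 35 > -2 (shift), 33 > -2 (shift), 30 > -2 (shift), 27 > -2 (shift), 18 > -2 (shift), 10 > -2 (shift), reached front = 6 comparison(s) -> [-2, 10, 18, 27, 30, 33, 35]
Total comparisons: 1 + 1 + 3 + 3 + 2 + 6 = 16


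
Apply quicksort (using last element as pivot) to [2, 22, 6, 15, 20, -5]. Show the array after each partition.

Partition 1: pivot=-5 at index 0 -> [-5, 22, 6, 15, 20, 2]
Partition 2: pivot=2 at index 1 -> [-5, 2, 6, 15, 20, 22]
Partition 3: pivot=22 at index 5 -> [-5, 2, 6, 15, 20, 22]
Partition 4: pivot=20 at index 4 -> [-5, 2, 6, 15, 20, 22]
Partition 5: pivot=15 at index 3 -> [-5, 2, 6, 15, 20, 22]


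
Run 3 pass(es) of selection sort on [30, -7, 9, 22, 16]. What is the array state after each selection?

Pass 1: Select minimum -7 at index 1, swap -> [-7, 30, 9, 22, 16]
Pass 2: Select minimum 9 at index 2, swap -> [-7, 9, 30, 22, 16]
Pass 3: Select minimum 16 at index 4, swap -> [-7, 9, 16, 22, 30]


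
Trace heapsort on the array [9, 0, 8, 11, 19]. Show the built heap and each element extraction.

Build heap: [19, 11, 8, 9, 0]
Extract 19: [11, 9, 8, 0, 19]
Extract 11: [9, 0, 8, 11, 19]
Extract 9: [8, 0, 9, 11, 19]
Extract 8: [0, 8, 9, 11, 19]


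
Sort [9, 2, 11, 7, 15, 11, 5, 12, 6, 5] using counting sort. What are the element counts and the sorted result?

Count array: [0, 0, 1, 0, 0, 2, 1, 1, 0, 1, 0, 2, 1, 0, 0, 1]
(count[i] = number of elements equal to i)
Cumulative count: [0, 0, 1, 1, 1, 3, 4, 5, 5, 6, 6, 8, 9, 9, 9, 10]
Sorted: [2, 5, 5, 6, 7, 9, 11, 11, 12, 15]


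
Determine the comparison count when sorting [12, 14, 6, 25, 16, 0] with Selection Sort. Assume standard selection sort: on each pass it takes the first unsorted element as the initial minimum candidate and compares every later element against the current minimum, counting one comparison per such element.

Pass 1: scan indices 1..5 for the minimum = 5 comparison(s); min is 0, place at index 0 -> [0, 14, 6, 25, 16, 12]
Pass 2: scan indices 2..5 for the minimum = 4 comparison(s); min is 6, place at index 1 -> [0, 6, 14, 25, 16, 12]
Pass 3: scan indices 3..5 for the minimum = 3 comparison(s); min is 12, place at index 2 -> [0, 6, 12, 25, 16, 14]
Pass 4: scan indices 4..5 for the minimum = 2 comparison(s); min is 14, place at index 3 -> [0, 6, 12, 14, 16, 25]
Pass 5: scan indices 5..5 for the minimum = 1 comparison(s); min is 16, place at index 4 -> [0, 6, 12, 14, 16, 25]
Selection sort always scans the whole unsorted suffix, so the count is (n-1) + (n-2) + ... + 1 = n(n-1)/2 = 6*5/2 = 15 regardless of the input order.
Total comparisons: 5 + 4 + 3 + 2 + 1 = 15


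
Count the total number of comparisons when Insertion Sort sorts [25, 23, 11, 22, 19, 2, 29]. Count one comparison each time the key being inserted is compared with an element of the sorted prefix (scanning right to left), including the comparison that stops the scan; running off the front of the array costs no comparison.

Insert 23: 25 > 23 (shift), reached front = 1 comparison(s) -> [23, 25, 11, 22, 19, 2, 29]
Insert 11: 25 > 11 (shift), 23 > 11 (shift), reached front = 2 comparison(s) -> [11, 23, 25, 22, 19, 2, 29]
Insert 22: 25 > 22 (shift), 23 > 22 (shift), 11 <= 22 (stop) = 3 comparison(s) -> [11, 22, 23, 25, 19, 2, 29]
Insert 19: 25 > 19 (shift), 23 > 19 (shift), 22 > 19 (shift), 11 <= 19 (stop) = 4 comparison(s) -> [11, 19, 22, 23, 25, 2, 29]
Insert 2: 25 > 2 (shift), 23 > 2 (shift), 22 > 2 (shift), 19 > 2 (shift), 11 > 2 (shift), reached front = 5 comparison(s) -> [2, 11, 19, 22, 23, 25, 29]
Insert 29: 25 <= 29 (stop) = 1 comparison(s) -> [2, 11, 19, 22, 23, 25, 29]
Total comparisons: 1 + 2 + 3 + 4 + 5 + 1 = 16


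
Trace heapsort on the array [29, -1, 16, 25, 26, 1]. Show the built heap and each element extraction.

Build heap: [29, 26, 16, 25, -1, 1]
Extract 29: [26, 25, 16, 1, -1, 29]
Extract 26: [25, 1, 16, -1, 26, 29]
Extract 25: [16, 1, -1, 25, 26, 29]
Extract 16: [1, -1, 16, 25, 26, 29]
Extract 1: [-1, 1, 16, 25, 26, 29]


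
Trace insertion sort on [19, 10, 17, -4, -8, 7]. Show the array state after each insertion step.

First element 19 is already 'sorted'
Insert 10: shifted 1 elements -> [10, 19, 17, -4, -8, 7]
Insert 17: shifted 1 elements -> [10, 17, 19, -4, -8, 7]
Insert -4: shifted 3 elements -> [-4, 10, 17, 19, -8, 7]
Insert -8: shifted 4 elements -> [-8, -4, 10, 17, 19, 7]
Insert 7: shifted 3 elements -> [-8, -4, 7, 10, 17, 19]
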